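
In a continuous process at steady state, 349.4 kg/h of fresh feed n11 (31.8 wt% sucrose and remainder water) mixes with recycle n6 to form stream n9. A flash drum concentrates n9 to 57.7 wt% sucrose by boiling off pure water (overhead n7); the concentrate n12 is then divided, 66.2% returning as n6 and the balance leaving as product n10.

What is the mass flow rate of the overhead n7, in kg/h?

Overall sucrose balance (none leaves overhead): sucrose in fresh feed = sucrose in product, i.e. 349.4×0.318 = (1−0.662)·n12·0.577.
n12 = 111.11/(0.577×0.338) = 569.71 kg/h.
Recycle n6 = 0.662×569.71 = 377.15 kg/h.
Combined feed n9 = 349.4 + 377.15 = 726.55 kg/h.
Overhead n7 = n9 − n12 = 726.55 − 569.71 = 156.84 kg/h.

156.8 kg/h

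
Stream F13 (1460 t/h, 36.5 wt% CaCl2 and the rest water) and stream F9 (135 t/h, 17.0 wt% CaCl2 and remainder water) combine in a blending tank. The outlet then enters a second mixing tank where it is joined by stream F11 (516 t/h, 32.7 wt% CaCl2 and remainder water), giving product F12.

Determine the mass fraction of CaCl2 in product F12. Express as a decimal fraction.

0.343

Overall, product flow = 2111 t/h.
CaCl2 in = 1460×0.365 + 135×0.170 + 516×0.327 = 724.58 t/h.
CaCl2 fraction in F12 = 0.343.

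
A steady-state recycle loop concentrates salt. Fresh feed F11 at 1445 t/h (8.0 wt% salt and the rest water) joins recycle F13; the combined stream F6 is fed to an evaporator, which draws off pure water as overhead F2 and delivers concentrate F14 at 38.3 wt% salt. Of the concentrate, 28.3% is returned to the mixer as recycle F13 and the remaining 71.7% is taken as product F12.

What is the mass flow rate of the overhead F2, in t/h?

1143 t/h

Overall salt balance (none leaves overhead): salt in fresh feed = salt in product, i.e. 1445×0.080 = (1−0.283)·F14·0.383.
F14 = 115.6/(0.383×0.717) = 420.96 t/h.
Recycle F13 = 0.283×420.96 = 119.13 t/h.
Combined feed F6 = 1445 + 119.13 = 1564.1 t/h.
Overhead F2 = F6 − F14 = 1564.1 − 420.96 = 1143.2 t/h.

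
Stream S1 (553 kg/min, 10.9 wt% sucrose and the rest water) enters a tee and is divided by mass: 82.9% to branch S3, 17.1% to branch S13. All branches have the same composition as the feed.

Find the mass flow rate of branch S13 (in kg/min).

Branch S13 flow = 0.171×553 = 94.563 kg/min.

94.56 kg/min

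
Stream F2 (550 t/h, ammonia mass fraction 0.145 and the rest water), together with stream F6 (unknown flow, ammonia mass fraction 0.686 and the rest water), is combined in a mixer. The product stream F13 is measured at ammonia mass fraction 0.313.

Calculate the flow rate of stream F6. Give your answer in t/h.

Let F6 be the unknown flow. Total out = 550 + F6.
ammonia balance: 79.75 + 0.686·F6 = 0.313·(550 + F6)
(0.686 − 0.313)·F6 = 0.313×550 − 79.75 = 92.4
F6 = 92.4 / 0.373 = 247.72 t/h

247.7 t/h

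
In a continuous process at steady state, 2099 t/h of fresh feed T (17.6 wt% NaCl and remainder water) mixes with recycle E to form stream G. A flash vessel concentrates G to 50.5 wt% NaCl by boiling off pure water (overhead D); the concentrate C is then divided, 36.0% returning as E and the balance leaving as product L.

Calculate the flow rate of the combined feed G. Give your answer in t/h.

Overall NaCl balance (none leaves overhead): NaCl in fresh feed = NaCl in product, i.e. 2099×0.176 = (1−0.360)·C·0.505.
C = 369.42/(0.505×0.640) = 1143 t/h.
Recycle E = 0.360×1143 = 411.49 t/h.
Combined feed G = 2099 + 411.49 = 2510.5 t/h.

2510 t/h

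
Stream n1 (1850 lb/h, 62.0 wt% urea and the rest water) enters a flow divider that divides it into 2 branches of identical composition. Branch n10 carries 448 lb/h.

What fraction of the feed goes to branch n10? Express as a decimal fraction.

Fraction to n10 = 448/1850 = 0.2422.

0.242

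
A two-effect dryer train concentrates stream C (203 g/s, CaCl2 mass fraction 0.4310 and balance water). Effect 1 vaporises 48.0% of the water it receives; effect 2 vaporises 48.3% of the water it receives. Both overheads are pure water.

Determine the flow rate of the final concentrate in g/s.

118.5 g/s

water in feed = 203×0.569 = 115.51 g/s.
After stage 1: water left = (1−0.480)×115.51 = 60.064; stream total = 147.56 g/s.
After stage 2: water left = (1−0.483)×60.064 = 31.053; final concentrate = 118.55 g/s.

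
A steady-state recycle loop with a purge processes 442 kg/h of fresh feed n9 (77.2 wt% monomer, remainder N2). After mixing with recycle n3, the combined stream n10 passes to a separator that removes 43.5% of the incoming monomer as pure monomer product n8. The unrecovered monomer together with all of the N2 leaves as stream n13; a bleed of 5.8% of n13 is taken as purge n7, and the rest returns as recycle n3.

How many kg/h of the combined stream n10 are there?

N2 enters only via n9 and leaves only via the purge: 442×0.228 = 0.058×(N2 in n13), and the separator passes all N2, so N2 in n10 = N2 in n13 = 1737.5 kg/h.
monomer in n10: m_A = 442×0.772 + (1−0.058)·(1−0.435)·m_A, so m_A = 341.22/0.4678 = 729.47 kg/h.
n10 = 729.47 + 1737.5 = 2467 kg/h.

2467 kg/h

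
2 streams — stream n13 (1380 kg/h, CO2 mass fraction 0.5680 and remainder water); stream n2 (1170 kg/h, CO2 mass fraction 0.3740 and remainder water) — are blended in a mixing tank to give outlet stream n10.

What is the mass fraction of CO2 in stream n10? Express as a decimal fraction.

0.4790

Total flow out = 1380 + 1170 = 2550 kg/h.
CO2 in = 1380×0.568 + 1170×0.374 = 1221.4 kg/h.
CO2 mass fraction in n10 = 1221.4/2550 = 0.4790.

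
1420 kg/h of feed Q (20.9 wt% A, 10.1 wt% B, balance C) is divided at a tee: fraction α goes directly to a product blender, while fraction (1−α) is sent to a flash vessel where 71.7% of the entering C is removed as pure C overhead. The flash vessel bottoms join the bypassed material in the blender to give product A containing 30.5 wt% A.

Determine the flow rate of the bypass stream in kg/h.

All 1420×0.209 = 296.78 kg/h of A reaches A, so A = 296.78/0.305 = 973.05 kg/h and vapour = 446.95 kg/h.
The evaporator receives (1−α)·1420 of feed at 0.690 C and removes 0.717 of that C:
0.717×0.690×(1−α)×1420 = 446.95
(1−α) = 446.95/702.52 = 0.6362;  α = 0.3638.
Bypass flow = 0.3638×1420 = 516.58 kg/h.

516.6 kg/h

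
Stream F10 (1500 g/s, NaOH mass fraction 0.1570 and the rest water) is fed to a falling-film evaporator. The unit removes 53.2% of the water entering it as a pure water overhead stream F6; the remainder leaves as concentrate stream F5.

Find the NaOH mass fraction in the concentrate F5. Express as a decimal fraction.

NaOH is not removed: 1500×0.157 = 235.5 g/s of NaOH enters F5.
water entering = 1500×0.843 = 1264.5 g/s; overhead removed = 0.532×1264.5 = 672.71 g/s.
Concentrate = 1500 − 672.71 = 827.29 g/s.
Mass fraction = 235.5/827.29 = 0.2847.

0.2847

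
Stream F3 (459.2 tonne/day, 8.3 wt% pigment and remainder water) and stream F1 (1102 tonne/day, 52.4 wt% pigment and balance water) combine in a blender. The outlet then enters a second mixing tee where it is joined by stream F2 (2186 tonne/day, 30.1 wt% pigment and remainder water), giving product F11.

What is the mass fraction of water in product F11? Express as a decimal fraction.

0.6601

Overall, product flow = 3747.2 tonne/day.
water in = 459.2×0.917 + 1102×0.476 + 2186×0.699 = 2473.7 tonne/day.
water fraction in F11 = 0.6601.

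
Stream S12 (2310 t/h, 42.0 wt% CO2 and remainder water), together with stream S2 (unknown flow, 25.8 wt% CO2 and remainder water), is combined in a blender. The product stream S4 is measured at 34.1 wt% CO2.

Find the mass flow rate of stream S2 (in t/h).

2199 t/h

Let S2 be the unknown flow. Total out = 2310 + S2.
CO2 balance: 970.2 + 0.258·S2 = 0.341·(2310 + S2)
(0.258 − 0.341)·S2 = 0.341×2310 − 970.2 = -182.49
S2 = -182.49 / -0.083 = 2198.7 t/h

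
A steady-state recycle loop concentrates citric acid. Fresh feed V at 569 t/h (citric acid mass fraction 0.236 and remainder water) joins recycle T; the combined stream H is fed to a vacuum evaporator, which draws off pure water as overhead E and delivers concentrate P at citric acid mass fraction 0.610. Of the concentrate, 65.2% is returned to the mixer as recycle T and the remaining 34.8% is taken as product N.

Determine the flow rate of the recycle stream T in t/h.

412.4 t/h

Overall citric acid balance (none leaves overhead): citric acid in fresh feed = citric acid in product, i.e. 569×0.236 = (1−0.652)·P·0.610.
P = 134.28/(0.610×0.348) = 632.58 t/h.
Recycle T = 0.652×632.58 = 412.44 t/h.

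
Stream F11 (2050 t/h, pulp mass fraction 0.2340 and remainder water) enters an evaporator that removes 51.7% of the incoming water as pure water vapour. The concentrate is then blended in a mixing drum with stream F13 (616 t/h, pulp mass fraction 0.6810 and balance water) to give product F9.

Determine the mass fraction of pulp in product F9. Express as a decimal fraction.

Vapour removed = 0.517×0.766×2050 = 811.85 t/h; concentrate = 1238.2 t/h.
pulp reaching the mixer = 479.7 (from concentrate) + 616×0.681 = 899.2 t/h.
Product flow = 1238.2 + 616 = 1854.2 t/h; pulp fraction = 0.4850.

0.4850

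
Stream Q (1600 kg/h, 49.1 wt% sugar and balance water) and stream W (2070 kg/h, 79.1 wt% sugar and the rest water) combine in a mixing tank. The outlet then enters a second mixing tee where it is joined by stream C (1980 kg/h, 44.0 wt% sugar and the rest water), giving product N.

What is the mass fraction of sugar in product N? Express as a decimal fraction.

Overall, product flow = 5650 kg/h.
sugar in = 1600×0.491 + 2070×0.791 + 1980×0.440 = 3294.2 kg/h.
sugar fraction in N = 0.583.

0.583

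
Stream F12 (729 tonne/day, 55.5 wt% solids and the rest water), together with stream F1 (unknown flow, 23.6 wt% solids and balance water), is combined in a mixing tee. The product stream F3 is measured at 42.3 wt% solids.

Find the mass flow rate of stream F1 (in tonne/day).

Let F1 be the unknown flow. Total out = 729 + F1.
solids balance: 404.6 + 0.236·F1 = 0.423·(729 + F1)
(0.236 − 0.423)·F1 = 0.423×729 − 404.6 = -96.228
F1 = -96.228 / -0.187 = 514.59 tonne/day

514.6 tonne/day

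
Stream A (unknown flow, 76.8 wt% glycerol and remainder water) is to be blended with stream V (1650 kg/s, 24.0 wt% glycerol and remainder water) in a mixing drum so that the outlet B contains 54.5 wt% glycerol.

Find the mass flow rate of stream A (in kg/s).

Let A be the unknown flow. Total out = 1650 + A.
glycerol balance: 396 + 0.768·A = 0.545·(1650 + A)
(0.768 − 0.545)·A = 0.545×1650 − 396 = 503.25
A = 503.25 / 0.223 = 2256.7 kg/s

2257 kg/s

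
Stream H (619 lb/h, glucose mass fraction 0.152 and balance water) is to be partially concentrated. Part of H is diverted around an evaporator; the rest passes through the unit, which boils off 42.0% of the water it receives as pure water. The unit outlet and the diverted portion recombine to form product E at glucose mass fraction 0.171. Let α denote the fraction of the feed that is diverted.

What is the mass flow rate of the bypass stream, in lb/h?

425.9 lb/h

All 619×0.152 = 94.088 lb/h of glucose reaches E, so E = 94.088/0.171 = 550.22 lb/h and vapour = 68.778 lb/h.
The evaporator receives (1−α)·619 of feed at 0.848 water and removes 0.420 of that water:
0.420×0.848×(1−α)×619 = 68.778
(1−α) = 68.778/220.46 = 0.3120;  α = 0.6880.
Bypass flow = 0.6880×619 = 425.89 lb/h.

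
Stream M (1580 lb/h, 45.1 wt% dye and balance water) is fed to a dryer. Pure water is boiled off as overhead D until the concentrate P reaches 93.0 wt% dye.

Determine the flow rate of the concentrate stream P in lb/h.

dye is conserved: 1580×0.451 = 712.58 lb/h all reports to the concentrate.
Concentrate = 712.58/(target fraction) = 766.22 lb/h.

766.2 lb/h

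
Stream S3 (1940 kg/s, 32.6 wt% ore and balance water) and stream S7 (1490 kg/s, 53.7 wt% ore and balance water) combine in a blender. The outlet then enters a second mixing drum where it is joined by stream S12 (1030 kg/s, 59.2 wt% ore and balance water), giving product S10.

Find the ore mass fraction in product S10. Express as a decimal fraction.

Overall, product flow = 4460 kg/s.
ore in = 1940×0.326 + 1490×0.537 + 1030×0.592 = 2042.3 kg/s.
ore fraction in S10 = 0.4579.

0.4579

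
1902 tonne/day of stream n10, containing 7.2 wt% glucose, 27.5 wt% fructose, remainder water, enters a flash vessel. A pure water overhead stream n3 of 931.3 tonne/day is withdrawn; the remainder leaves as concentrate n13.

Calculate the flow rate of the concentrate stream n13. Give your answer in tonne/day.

Concentrate = 1902 − 931.3 = 970.7 tonne/day.

970.7 tonne/day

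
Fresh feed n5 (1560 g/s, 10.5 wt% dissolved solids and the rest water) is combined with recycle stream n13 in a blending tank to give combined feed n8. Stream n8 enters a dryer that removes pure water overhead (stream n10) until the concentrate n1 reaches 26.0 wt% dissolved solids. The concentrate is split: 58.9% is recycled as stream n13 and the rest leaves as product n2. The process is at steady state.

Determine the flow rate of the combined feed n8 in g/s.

2463 g/s

Overall dissolved solids balance (none leaves overhead): dissolved solids in fresh feed = dissolved solids in product, i.e. 1560×0.105 = (1−0.589)·n1·0.260.
n1 = 163.8/(0.260×0.411) = 1532.8 g/s.
Recycle n13 = 0.589×1532.8 = 902.85 g/s.
Combined feed n8 = 1560 + 902.85 = 2462.8 g/s.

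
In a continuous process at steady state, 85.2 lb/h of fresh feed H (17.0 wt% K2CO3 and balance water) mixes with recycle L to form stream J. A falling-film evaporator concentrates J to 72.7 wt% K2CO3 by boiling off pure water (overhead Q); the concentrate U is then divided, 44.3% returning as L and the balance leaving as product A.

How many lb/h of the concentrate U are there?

35.77 lb/h

Overall K2CO3 balance (none leaves overhead): K2CO3 in fresh feed = K2CO3 in product, i.e. 85.2×0.170 = (1−0.443)·U·0.727.
U = 14.484/(0.727×0.557) = 35.768 lb/h.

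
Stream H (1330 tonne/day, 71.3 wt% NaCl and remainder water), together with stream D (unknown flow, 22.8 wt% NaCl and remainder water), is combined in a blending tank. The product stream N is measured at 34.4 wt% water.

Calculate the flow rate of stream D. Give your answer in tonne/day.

Let D be the unknown flow. Total out = 1330 + D.
water balance: 381.71 + 0.772·D = 0.344·(1330 + D)
(0.772 − 0.344)·D = 0.344×1330 − 381.71 = 75.81
D = 75.81 / 0.428 = 177.13 tonne/day

177.1 tonne/day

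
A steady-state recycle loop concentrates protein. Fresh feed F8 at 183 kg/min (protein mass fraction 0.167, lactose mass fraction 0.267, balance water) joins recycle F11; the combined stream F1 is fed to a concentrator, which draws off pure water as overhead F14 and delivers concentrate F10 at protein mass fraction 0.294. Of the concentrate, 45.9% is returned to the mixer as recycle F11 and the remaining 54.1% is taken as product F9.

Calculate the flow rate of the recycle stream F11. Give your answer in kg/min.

88.19 kg/min

Overall protein balance (none leaves overhead): protein in fresh feed = protein in product, i.e. 183×0.167 = (1−0.459)·F10·0.294.
F10 = 30.561/(0.294×0.541) = 192.14 kg/min.
Recycle F11 = 0.459×192.14 = 88.193 kg/min.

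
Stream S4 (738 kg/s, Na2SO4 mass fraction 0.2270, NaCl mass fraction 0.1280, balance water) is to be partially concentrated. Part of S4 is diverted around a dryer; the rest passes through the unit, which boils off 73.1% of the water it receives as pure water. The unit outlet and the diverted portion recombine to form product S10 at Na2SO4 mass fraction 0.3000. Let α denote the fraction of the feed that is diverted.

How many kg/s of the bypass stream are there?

All 738×0.227 = 167.53 kg/s of Na2SO4 reaches S10, so S10 = 167.53/0.300 = 558.42 kg/s and vapour = 179.58 kg/s.
The evaporator receives (1−α)·738 of feed at 0.645 water and removes 0.731 of that water:
0.731×0.645×(1−α)×738 = 179.58
(1−α) = 179.58/347.96 = 0.5161;  α = 0.4839.
Bypass flow = 0.4839×738 = 357.13 kg/s.

357.1 kg/s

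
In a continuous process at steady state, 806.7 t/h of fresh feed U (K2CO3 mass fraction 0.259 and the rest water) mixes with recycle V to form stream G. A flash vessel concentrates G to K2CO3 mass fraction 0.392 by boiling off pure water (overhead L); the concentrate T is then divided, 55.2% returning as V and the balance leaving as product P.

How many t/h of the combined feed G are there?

Overall K2CO3 balance (none leaves overhead): K2CO3 in fresh feed = K2CO3 in product, i.e. 806.7×0.259 = (1−0.552)·T·0.392.
T = 208.94/(0.392×0.448) = 1189.7 t/h.
Recycle V = 0.552×1189.7 = 656.73 t/h.
Combined feed G = 806.7 + 656.73 = 1463.4 t/h.

1463 t/h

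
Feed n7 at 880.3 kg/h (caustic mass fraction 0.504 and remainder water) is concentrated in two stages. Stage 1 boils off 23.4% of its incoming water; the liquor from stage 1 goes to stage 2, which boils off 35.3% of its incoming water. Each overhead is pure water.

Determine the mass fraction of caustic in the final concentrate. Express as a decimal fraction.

0.672

water in feed = 880.3×0.496 = 436.63 kg/h.
After stage 1: water left = (1−0.234)×436.63 = 334.46; stream total = 778.13 kg/h.
After stage 2: water left = (1−0.353)×334.46 = 216.39; final concentrate = 660.07 kg/h.
caustic fraction = 443.67/660.07 = 0.672.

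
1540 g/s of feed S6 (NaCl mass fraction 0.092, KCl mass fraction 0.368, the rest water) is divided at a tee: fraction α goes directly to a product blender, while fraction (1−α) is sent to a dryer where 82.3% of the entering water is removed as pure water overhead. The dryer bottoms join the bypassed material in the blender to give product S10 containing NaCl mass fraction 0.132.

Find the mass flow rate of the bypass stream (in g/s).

All 1540×0.092 = 141.68 g/s of NaCl reaches S10, so S10 = 141.68/0.132 = 1073.3 g/s and vapour = 466.67 g/s.
The evaporator receives (1−α)·1540 of feed at 0.540 water and removes 0.823 of that water:
0.823×0.540×(1−α)×1540 = 466.67
(1−α) = 466.67/684.41 = 0.6819;  α = 0.3181.
Bypass flow = 0.3181×1540 = 489.94 g/s.

489.9 g/s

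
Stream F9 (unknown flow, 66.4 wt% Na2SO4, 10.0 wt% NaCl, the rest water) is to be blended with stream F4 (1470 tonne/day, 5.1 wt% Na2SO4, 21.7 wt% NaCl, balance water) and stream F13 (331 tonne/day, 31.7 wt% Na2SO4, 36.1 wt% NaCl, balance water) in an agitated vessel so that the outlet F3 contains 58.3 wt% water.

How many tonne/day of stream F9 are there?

382.2 tonne/day

Let F9 be the unknown flow. Total out = 1801 + F9.
water balance: 1182.6 + 0.236·F9 = 0.583·(1801 + F9)
(0.236 − 0.583)·F9 = 0.583×1801 − 1182.6 = -132.64
F9 = -132.64 / -0.347 = 382.24 tonne/day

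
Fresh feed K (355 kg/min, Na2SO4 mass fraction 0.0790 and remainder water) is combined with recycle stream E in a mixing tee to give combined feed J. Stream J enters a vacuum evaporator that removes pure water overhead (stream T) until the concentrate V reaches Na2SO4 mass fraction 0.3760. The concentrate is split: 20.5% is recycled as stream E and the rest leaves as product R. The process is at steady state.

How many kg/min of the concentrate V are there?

Overall Na2SO4 balance (none leaves overhead): Na2SO4 in fresh feed = Na2SO4 in product, i.e. 355×0.079 = (1−0.205)·V·0.376.
V = 28.045/(0.376×0.795) = 93.821 kg/min.

93.82 kg/min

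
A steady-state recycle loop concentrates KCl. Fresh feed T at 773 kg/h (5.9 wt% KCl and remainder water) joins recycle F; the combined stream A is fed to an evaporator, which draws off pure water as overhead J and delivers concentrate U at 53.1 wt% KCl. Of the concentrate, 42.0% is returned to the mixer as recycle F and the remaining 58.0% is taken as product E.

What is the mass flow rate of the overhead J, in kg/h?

Overall KCl balance (none leaves overhead): KCl in fresh feed = KCl in product, i.e. 773×0.059 = (1−0.420)·U·0.531.
U = 45.607/(0.531×0.580) = 148.08 kg/h.
Recycle F = 0.420×148.08 = 62.195 kg/h.
Combined feed A = 773 + 62.195 = 835.2 kg/h.
Overhead J = A − U = 835.2 − 148.08 = 687.11 kg/h.

687.1 kg/h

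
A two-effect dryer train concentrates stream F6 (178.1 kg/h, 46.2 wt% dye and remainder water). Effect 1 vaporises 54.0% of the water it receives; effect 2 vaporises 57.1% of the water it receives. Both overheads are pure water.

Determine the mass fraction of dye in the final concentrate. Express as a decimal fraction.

water in feed = 178.1×0.538 = 95.818 kg/h.
After stage 1: water left = (1−0.540)×95.818 = 44.076; stream total = 126.36 kg/h.
After stage 2: water left = (1−0.571)×44.076 = 18.909; final concentrate = 101.19 kg/h.
dye fraction = 82.282/101.19 = 0.813.

0.813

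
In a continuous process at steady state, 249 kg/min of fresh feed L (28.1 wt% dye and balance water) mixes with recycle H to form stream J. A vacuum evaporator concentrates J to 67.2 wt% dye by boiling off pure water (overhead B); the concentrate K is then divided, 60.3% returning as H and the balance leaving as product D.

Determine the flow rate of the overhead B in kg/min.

144.9 kg/min

Overall dye balance (none leaves overhead): dye in fresh feed = dye in product, i.e. 249×0.281 = (1−0.603)·K·0.672.
K = 69.969/(0.672×0.397) = 262.27 kg/min.
Recycle H = 0.603×262.27 = 158.15 kg/min.
Combined feed J = 249 + 158.15 = 407.15 kg/min.
Overhead B = J − K = 407.15 − 262.27 = 144.88 kg/min.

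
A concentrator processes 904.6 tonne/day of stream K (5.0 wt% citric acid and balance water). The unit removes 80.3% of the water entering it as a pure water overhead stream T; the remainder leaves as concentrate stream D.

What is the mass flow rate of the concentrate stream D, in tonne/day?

214.5 tonne/day

water entering = 904.6×0.950 = 859.37 tonne/day; overhead removed = 0.803×859.37 = 690.07 tonne/day.
Concentrate = 904.6 − 690.07 = 214.53 tonne/day.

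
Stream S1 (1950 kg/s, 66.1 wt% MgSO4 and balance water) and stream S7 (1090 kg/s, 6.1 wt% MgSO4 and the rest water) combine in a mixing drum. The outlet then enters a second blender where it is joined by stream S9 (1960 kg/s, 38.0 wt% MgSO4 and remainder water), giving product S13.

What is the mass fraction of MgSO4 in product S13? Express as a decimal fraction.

0.420

Overall, product flow = 5000 kg/s.
MgSO4 in = 1950×0.661 + 1090×0.061 + 1960×0.380 = 2100.2 kg/s.
MgSO4 fraction in S13 = 0.420.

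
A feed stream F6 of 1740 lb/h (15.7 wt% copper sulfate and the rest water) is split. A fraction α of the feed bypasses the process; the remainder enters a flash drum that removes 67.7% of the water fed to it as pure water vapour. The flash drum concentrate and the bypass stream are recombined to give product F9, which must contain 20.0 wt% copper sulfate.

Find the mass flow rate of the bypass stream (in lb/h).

All 1740×0.157 = 273.18 lb/h of copper sulfate reaches F9, so F9 = 273.18/0.200 = 1365.9 lb/h and vapour = 374.1 lb/h.
The evaporator receives (1−α)·1740 of feed at 0.843 water and removes 0.677 of that water:
0.677×0.843×(1−α)×1740 = 374.1
(1−α) = 374.1/993.04 = 0.3767;  α = 0.6233.
Bypass flow = 0.6233×1740 = 1084.5 lb/h.

1085 lb/h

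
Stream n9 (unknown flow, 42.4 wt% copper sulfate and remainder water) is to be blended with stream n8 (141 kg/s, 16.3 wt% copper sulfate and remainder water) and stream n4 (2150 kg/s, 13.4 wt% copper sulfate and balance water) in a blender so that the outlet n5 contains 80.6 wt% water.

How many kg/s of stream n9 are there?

579.9 kg/s

Let n9 be the unknown flow. Total out = 2291 + n9.
water balance: 1979.9 + 0.576·n9 = 0.806·(2291 + n9)
(0.576 − 0.806)·n9 = 0.806×2291 − 1979.9 = -133.37
n9 = -133.37 / -0.230 = 579.87 kg/s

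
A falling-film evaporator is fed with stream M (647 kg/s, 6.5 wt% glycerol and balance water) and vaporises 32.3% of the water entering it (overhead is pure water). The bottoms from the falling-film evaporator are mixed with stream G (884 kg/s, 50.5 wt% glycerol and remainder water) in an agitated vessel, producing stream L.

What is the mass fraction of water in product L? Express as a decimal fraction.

Vapour removed = 0.323×0.935×647 = 195.4 kg/s; concentrate = 451.6 kg/s.
water reaching the mixer = 409.55 (from concentrate) + 884×0.495 = 847.13 kg/s.
Product flow = 451.6 + 884 = 1335.6 kg/s; water fraction = 0.634.

0.634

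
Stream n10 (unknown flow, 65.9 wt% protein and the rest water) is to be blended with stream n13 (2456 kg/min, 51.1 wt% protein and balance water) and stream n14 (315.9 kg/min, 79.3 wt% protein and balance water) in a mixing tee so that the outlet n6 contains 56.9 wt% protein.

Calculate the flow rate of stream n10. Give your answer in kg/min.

Let n10 be the unknown flow. Total out = 2771.9 + n10.
protein balance: 1505.5 + 0.659·n10 = 0.569·(2771.9 + n10)
(0.659 − 0.569)·n10 = 0.569×2771.9 − 1505.5 = 71.686
n10 = 71.686 / 0.090 = 796.52 kg/min

796.5 kg/min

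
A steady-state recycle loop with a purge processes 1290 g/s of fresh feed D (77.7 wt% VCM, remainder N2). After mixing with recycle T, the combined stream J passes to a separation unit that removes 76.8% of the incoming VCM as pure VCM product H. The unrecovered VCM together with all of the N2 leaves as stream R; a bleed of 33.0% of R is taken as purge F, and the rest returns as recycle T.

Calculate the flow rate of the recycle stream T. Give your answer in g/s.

768.5 g/s

N2 enters only via D and leaves only via the purge: 1290×0.223 = 0.330×(N2 in R), and the separation unit passes all N2, so N2 in J = N2 in R = 871.73 g/s.
VCM in J: m_A = 1290×0.777 + (1−0.330)·(1−0.768)·m_A, so m_A = 1002.3/0.8446 = 1186.8 g/s.
R = (1−0.768)×1186.8 + 871.73 = 1147.1 g/s.
Recycle T = (1−0.330)×1147.1 = 768.53 g/s.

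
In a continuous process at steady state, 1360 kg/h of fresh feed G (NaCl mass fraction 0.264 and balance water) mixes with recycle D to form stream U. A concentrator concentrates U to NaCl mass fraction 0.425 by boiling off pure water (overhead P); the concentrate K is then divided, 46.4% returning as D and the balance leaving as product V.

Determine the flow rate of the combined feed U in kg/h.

Overall NaCl balance (none leaves overhead): NaCl in fresh feed = NaCl in product, i.e. 1360×0.264 = (1−0.464)·K·0.425.
K = 359.04/(0.425×0.536) = 1576.1 kg/h.
Recycle D = 0.464×1576.1 = 731.32 kg/h.
Combined feed U = 1360 + 731.32 = 2091.3 kg/h.

2091 kg/h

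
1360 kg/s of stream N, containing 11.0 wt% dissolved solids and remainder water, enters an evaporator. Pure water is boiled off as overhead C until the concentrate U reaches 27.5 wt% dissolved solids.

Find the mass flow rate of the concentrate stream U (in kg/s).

544 kg/s

dissolved solids is conserved: 1360×0.110 = 149.6 kg/s all reports to the concentrate.
Concentrate = 149.6/(target fraction) = 544 kg/s.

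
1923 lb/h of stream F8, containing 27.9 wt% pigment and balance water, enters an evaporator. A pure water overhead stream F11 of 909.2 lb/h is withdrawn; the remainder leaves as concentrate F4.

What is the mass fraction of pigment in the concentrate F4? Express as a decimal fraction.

0.5292

pigment is not removed: 1923×0.279 = 536.52 lb/h of pigment enters F4.
Concentrate = 1923 − 909.2 = 1013.8 lb/h.
Mass fraction = 536.52/1013.8 = 0.5292.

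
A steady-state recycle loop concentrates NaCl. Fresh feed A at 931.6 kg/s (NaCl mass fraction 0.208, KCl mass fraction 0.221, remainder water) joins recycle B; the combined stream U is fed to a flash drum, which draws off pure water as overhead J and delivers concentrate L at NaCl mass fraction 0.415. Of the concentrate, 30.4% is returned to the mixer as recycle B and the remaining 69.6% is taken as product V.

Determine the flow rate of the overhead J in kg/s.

464.7 kg/s

Overall NaCl balance (none leaves overhead): NaCl in fresh feed = NaCl in product, i.e. 931.6×0.208 = (1−0.304)·L·0.415.
L = 193.77/(0.415×0.696) = 670.87 kg/s.
Recycle B = 0.304×670.87 = 203.94 kg/s.
Combined feed U = 931.6 + 203.94 = 1135.5 kg/s.
Overhead J = U − L = 1135.5 − 670.87 = 464.68 kg/s.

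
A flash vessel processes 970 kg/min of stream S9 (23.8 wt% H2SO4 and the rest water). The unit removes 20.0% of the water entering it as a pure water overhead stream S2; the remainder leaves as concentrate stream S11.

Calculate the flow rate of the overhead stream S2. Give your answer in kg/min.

water entering = 970×0.762 = 739.14 kg/min; overhead removed = 0.200×739.14 = 147.83 kg/min.

147.8 kg/min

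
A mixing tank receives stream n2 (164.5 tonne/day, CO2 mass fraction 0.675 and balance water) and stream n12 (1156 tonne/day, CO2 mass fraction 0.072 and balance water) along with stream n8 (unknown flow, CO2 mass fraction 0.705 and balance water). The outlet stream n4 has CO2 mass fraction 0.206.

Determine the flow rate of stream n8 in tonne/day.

155.8 tonne/day

Let n8 be the unknown flow. Total out = 1320.5 + n8.
CO2 balance: 194.27 + 0.705·n8 = 0.206·(1320.5 + n8)
(0.705 − 0.206)·n8 = 0.206×1320.5 − 194.27 = 77.753
n8 = 77.753 / 0.499 = 155.82 tonne/day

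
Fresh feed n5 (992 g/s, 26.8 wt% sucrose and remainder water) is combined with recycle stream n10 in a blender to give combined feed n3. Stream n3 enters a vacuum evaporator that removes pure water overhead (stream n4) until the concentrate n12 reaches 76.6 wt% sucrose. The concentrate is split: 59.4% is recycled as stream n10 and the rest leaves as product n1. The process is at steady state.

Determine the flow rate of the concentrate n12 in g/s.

Overall sucrose balance (none leaves overhead): sucrose in fresh feed = sucrose in product, i.e. 992×0.268 = (1−0.594)·n12·0.766.
n12 = 265.86/(0.766×0.406) = 854.85 g/s.

854.9 g/s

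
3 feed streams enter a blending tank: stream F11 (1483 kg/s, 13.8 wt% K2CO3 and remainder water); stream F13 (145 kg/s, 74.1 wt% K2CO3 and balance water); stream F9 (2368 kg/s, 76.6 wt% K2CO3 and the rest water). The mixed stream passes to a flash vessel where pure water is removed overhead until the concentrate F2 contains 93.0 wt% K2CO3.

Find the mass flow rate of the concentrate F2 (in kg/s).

2286 kg/s

K2CO3 entering = 1483×0.138 + 145×0.741 + 2368×0.766 = 2126 kg/s.
All K2CO3 reports to F2, so F2 = 2126/0.930 = 2286 kg/s.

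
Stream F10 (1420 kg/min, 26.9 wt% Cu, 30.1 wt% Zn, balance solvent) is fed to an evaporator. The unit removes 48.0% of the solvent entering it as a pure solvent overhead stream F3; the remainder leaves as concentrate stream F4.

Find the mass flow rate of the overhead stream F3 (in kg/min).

293.1 kg/min

solvent entering = 1420×0.430 = 610.6 kg/min; overhead removed = 0.480×610.6 = 293.09 kg/min.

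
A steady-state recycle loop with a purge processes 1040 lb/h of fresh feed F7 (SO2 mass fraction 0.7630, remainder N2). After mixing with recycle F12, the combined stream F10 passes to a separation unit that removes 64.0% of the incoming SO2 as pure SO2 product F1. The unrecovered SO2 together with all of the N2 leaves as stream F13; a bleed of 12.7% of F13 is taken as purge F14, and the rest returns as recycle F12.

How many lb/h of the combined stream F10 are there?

3098 lb/h

N2 enters only via F7 and leaves only via the purge: 1040×0.237 = 0.127×(N2 in F13), and the separation unit passes all N2, so N2 in F10 = N2 in F13 = 1940.8 lb/h.
SO2 in F10: m_A = 1040×0.763 + (1−0.127)·(1−0.640)·m_A, so m_A = 793.52/0.6857 = 1157.2 lb/h.
F10 = 1157.2 + 1940.8 = 3098 lb/h.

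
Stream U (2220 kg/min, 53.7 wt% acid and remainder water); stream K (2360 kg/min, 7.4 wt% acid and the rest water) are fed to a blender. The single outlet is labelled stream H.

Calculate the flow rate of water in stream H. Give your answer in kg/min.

water out = water in = 2220×0.463 + 2360×0.926 = 3213.2 kg/min.

3213 kg/min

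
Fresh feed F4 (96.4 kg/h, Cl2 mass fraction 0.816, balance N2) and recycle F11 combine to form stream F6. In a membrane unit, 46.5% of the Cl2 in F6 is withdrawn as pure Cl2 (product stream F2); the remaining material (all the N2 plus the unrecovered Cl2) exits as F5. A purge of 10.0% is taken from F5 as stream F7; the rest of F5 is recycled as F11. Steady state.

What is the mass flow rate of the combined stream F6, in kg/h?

N2 enters only via F4 and leaves only via the purge: 96.4×0.184 = 0.100×(N2 in F5), and the membrane unit passes all N2, so N2 in F6 = N2 in F5 = 177.38 kg/h.
Cl2 in F6: m_A = 96.4×0.816 + (1−0.100)·(1−0.465)·m_A, so m_A = 78.662/0.5185 = 151.71 kg/h.
F6 = 151.71 + 177.38 = 329.09 kg/h.

329.1 kg/h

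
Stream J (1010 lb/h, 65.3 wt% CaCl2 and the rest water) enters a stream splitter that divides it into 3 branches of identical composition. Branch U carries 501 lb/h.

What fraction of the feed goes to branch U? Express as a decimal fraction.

0.496

Fraction to U = 501/1010 = 0.4960.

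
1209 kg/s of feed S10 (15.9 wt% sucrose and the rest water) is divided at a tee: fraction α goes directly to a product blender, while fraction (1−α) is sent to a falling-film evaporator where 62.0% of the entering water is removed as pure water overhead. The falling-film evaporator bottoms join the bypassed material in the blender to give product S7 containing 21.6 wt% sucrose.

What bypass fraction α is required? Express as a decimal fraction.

0.494

All 1209×0.159 = 192.23 kg/s of sucrose reaches S7, so S7 = 192.23/0.216 = 889.96 kg/s and vapour = 319.04 kg/s.
The evaporator receives (1−α)·1209 of feed at 0.841 water and removes 0.620 of that water:
0.620×0.841×(1−α)×1209 = 319.04
(1−α) = 319.04/630.4 = 0.5061;  α = 0.4939.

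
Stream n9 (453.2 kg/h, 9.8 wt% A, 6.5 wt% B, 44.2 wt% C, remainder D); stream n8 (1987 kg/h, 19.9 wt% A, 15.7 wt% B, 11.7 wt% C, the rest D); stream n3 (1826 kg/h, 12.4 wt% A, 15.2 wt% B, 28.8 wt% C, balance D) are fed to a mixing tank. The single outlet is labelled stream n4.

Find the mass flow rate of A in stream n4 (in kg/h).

A out = A in = 453.2×0.098 + 1987×0.199 + 1826×0.124 = 666.25 kg/h.

666.3 kg/h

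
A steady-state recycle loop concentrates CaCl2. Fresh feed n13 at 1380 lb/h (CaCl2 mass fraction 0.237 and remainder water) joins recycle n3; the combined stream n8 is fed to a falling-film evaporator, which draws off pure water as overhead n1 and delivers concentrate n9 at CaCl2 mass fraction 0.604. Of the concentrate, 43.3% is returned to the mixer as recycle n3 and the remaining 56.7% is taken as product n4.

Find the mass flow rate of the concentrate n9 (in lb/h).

955 lb/h

Overall CaCl2 balance (none leaves overhead): CaCl2 in fresh feed = CaCl2 in product, i.e. 1380×0.237 = (1−0.433)·n9·0.604.
n9 = 327.06/(0.604×0.567) = 955.01 lb/h.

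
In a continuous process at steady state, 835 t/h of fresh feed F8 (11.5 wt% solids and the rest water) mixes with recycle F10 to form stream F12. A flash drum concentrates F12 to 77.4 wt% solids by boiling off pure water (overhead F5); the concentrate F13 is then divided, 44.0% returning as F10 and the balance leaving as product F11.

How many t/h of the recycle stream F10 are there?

Overall solids balance (none leaves overhead): solids in fresh feed = solids in product, i.e. 835×0.115 = (1−0.440)·F13·0.774.
F13 = 96.025/(0.774×0.560) = 221.54 t/h.
Recycle F10 = 0.440×221.54 = 97.478 t/h.

97.48 t/h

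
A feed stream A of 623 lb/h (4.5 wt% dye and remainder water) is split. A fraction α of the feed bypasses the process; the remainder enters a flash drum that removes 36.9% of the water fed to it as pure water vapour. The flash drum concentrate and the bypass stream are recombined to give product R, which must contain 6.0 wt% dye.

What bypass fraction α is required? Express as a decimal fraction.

All 623×0.045 = 28.035 lb/h of dye reaches R, so R = 28.035/0.060 = 467.25 lb/h and vapour = 155.75 lb/h.
The evaporator receives (1−α)·623 of feed at 0.955 water and removes 0.369 of that water:
0.369×0.955×(1−α)×623 = 155.75
(1−α) = 155.75/219.54 = 0.7094;  α = 0.2906.

0.291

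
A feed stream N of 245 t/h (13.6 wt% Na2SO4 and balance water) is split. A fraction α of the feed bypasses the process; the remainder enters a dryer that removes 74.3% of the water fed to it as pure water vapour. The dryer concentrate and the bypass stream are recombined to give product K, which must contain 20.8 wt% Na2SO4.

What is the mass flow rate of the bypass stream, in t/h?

All 245×0.136 = 33.32 t/h of Na2SO4 reaches K, so K = 33.32/0.208 = 160.19 t/h and vapour = 84.808 t/h.
The evaporator receives (1−α)·245 of feed at 0.864 water and removes 0.743 of that water:
0.743×0.864×(1−α)×245 = 84.808
(1−α) = 84.808/157.28 = 0.5392;  α = 0.4608.
Bypass flow = 0.4608×245 = 112.89 t/h.

112.9 t/h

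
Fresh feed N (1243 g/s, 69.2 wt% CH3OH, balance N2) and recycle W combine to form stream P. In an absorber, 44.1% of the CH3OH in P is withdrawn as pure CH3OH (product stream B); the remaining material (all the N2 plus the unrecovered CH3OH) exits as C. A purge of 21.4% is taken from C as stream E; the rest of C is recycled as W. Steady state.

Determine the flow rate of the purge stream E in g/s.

N2 enters only via N and leaves only via the purge: 1243×0.308 = 0.214×(N2 in C), and the absorber passes all N2, so N2 in P = N2 in C = 1789 g/s.
CH3OH in P: m_A = 1243×0.692 + (1−0.214)·(1−0.441)·m_A, so m_A = 860.16/0.5606 = 1534.3 g/s.
C = (1−0.441)×1534.3 + 1789 = 2646.7 g/s.
Purge E = 0.214×2646.7 = 566.38 g/s.

566.4 g/s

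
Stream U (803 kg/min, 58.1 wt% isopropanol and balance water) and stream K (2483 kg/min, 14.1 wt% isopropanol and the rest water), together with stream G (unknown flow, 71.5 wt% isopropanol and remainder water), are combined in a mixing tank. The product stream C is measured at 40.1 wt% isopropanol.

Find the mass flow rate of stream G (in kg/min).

1596 kg/min

Let G be the unknown flow. Total out = 3286 + G.
isopropanol balance: 816.65 + 0.715·G = 0.401·(3286 + G)
(0.715 − 0.401)·G = 0.401×3286 − 816.65 = 501.04
G = 501.04 / 0.314 = 1595.7 kg/min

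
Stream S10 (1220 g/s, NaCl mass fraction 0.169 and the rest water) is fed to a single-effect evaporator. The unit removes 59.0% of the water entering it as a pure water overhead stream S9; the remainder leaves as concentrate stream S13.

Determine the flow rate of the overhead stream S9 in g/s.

water entering = 1220×0.831 = 1013.8 g/s; overhead removed = 0.590×1013.8 = 598.15 g/s.

598.2 g/s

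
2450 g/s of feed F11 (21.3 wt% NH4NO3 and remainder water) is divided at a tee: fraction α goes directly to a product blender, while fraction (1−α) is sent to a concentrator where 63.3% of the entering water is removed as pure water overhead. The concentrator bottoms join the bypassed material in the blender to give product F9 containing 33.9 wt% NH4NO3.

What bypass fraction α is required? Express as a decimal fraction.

0.254

All 2450×0.213 = 521.85 g/s of NH4NO3 reaches F9, so F9 = 521.85/0.339 = 1539.4 g/s and vapour = 910.62 g/s.
The evaporator receives (1−α)·2450 of feed at 0.787 water and removes 0.633 of that water:
0.633×0.787×(1−α)×2450 = 910.62
(1−α) = 910.62/1220.5 = 0.7461;  α = 0.2539.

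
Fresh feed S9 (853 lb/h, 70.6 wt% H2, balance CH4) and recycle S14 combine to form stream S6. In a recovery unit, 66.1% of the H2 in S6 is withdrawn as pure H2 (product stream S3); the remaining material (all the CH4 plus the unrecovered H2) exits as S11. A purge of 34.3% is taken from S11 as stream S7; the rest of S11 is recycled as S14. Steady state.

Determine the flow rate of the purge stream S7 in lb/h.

340.9 lb/h

CH4 enters only via S9 and leaves only via the purge: 853×0.294 = 0.343×(CH4 in S11), and the recovery unit passes all CH4, so CH4 in S6 = CH4 in S11 = 731.14 lb/h.
H2 in S6: m_A = 853×0.706 + (1−0.343)·(1−0.661)·m_A, so m_A = 602.22/0.7773 = 774.78 lb/h.
S11 = (1−0.661)×774.78 + 731.14 = 993.79 lb/h.
Purge S7 = 0.343×993.79 = 340.87 lb/h.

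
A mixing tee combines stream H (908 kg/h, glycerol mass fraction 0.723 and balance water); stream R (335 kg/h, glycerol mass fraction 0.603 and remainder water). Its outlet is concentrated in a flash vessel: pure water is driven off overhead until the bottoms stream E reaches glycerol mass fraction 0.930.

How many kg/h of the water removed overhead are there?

glycerol entering = 908×0.723 + 335×0.603 = 858.49 kg/h.
All glycerol reports to E, so E = 858.49/0.930 = 923.11 kg/h.
Total feed = 1243 kg/h; overhead = 1243 − 923.11 = 319.89 kg/h.

319.9 kg/h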